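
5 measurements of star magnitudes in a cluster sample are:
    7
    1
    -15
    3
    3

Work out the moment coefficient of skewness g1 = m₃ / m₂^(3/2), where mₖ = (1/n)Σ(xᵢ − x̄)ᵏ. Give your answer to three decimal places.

-1.250

x̄ = (7 + 1 - 15 + 3 + 3) / 5 = -0.2000
deviations (xᵢ − x̄): 7.2000, 1.2000, -14.8000, 3.2000, 3.2000
Σ(xᵢ − x̄)² = 292.8000 ⇒ m₂ = 292.8000/5 = 58.56000
Σ(xᵢ − x̄)³ = -2801.2800 ⇒ m₃ = -2801.2800/5 = -560.25600
m₂^(3/2) = 58.56000^(1.5) = 448.12751
g1 = m₃ / m₂^(3/2) = -560.25600 / 448.12751 ≈ -1.250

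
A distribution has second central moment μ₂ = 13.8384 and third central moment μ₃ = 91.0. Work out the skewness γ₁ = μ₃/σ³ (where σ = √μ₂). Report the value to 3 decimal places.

1.768

σ = √μ₂ = √13.8384 = 3.72000
σ³ = μ₂^(3/2) = 51.47885
γ₁ = μ₃/σ³ = 91.0 / 51.47885 ≈ 1.768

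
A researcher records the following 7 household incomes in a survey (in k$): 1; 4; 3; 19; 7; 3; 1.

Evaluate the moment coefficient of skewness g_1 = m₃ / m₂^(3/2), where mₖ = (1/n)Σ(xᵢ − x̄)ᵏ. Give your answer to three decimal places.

x̄ = (1 + 4 + 3 + 19 + 7 + 3 + 1) / 7 = 5.4286
deviations (xᵢ − x̄): -4.4286, -1.4286, -2.4286, 13.5714, 1.5714, -2.4286, -4.4286
Σ(xᵢ − x̄)² = 239.7143 ⇒ m₂ = 239.7143/7 = 34.24490
Σ(xᵢ − x̄)³ = 2298.2449 ⇒ m₃ = 2298.2449/7 = 328.32070
m₂^(3/2) = 34.24490^(1.5) = 200.39820
g_1 = m₃ / m₂^(3/2) = 328.32070 / 200.39820 ≈ 1.638

1.638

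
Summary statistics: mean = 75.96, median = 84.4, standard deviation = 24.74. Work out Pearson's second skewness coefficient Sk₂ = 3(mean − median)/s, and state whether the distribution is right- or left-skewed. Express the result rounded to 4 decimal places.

Sk₂ = 3(75.96 − 84.4) / 24.74 = 3 × -8.4400 / 24.74
    = -25.3200 / 24.74 ≈ -1.0234
Sk₂ < 0 ⇒ mean < median ⇒ left-skewed (negative skew).

-1.0234, left-skewed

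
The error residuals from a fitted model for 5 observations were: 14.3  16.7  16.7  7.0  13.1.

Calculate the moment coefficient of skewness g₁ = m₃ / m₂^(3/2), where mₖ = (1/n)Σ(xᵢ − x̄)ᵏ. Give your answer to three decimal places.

x̄ = (14.3 + 16.7 + 16.7 + 7.0 + 13.1) / 5 = 13.5600
deviations (xᵢ − x̄): 0.7400, 3.1400, 3.1400, -6.5600, -0.4600
Σ(xᵢ − x̄)² = 63.5120 ⇒ m₂ = 63.5120/5 = 12.70240
Σ(xᵢ − x̄)³ = -220.0742 ⇒ m₃ = -220.0742/5 = -44.01485
m₂^(3/2) = 12.70240^(1.5) = 45.27190
g₁ = m₃ / m₂^(3/2) = -44.01485 / 45.27190 ≈ -0.972

-0.972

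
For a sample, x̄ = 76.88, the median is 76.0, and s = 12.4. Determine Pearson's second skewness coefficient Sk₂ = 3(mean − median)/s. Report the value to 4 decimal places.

Sk₂ = 3(76.88 − 76.0) / 12.4 = 3 × 0.8800 / 12.4
    = 2.6400 / 12.4 ≈ 0.2129

0.2129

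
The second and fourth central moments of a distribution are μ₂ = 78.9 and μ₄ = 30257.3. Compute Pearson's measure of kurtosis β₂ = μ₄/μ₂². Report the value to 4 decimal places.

μ₂² = 78.9² = 6225.21000
μ₄/μ₂² = 30257.3 / 6225.21000 = 4.86045
β₂ ≈ 4.8604

4.8604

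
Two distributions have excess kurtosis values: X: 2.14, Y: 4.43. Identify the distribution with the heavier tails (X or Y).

Y

Higher excess kurtosis ⇒ heavier tails relative to the normal distribution.
2.14 vs 4.43: the larger is 4.43, so Y has heavier tails.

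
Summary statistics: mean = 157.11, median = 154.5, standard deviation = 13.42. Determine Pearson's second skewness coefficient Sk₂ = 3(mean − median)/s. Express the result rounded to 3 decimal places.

0.583

Sk₂ = 3(157.11 − 154.5) / 13.42 = 3 × 2.6100 / 13.42
    = 7.8300 / 13.42 ≈ 0.583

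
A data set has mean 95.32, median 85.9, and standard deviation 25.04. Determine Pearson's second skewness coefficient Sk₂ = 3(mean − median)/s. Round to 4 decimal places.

Sk₂ = 3(95.32 − 85.9) / 25.04 = 3 × 9.4200 / 25.04
    = 28.2600 / 25.04 ≈ 1.1286

1.1286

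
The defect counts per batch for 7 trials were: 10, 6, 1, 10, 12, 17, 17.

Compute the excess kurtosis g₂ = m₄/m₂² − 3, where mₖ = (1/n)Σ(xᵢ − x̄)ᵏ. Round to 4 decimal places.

-0.8470

x̄ = 10.4286
Σ(xᵢ − x̄)² = 197.7143 ⇒ m₂ = 28.24490
Σ(xᵢ − x̄)⁴ = 12023.3120 ⇒ m₄ = 1717.61599
m₂² = 797.77426
g₂ = m₄/m₂² − 3 = 2.15301 − 3 ≈ -0.8470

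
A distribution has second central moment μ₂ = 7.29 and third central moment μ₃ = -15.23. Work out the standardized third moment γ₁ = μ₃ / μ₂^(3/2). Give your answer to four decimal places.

σ = √μ₂ = √7.29 = 2.70000
σ³ = μ₂^(3/2) = 19.68300
γ₁ = μ₃/σ³ = -15.23 / 19.68300 ≈ -0.7738

-0.7738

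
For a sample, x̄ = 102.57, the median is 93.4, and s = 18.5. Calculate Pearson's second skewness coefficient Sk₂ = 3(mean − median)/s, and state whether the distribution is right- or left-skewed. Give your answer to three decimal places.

1.487, right-skewed

Sk₂ = 3(102.57 − 93.4) / 18.5 = 3 × 9.1700 / 18.5
    = 27.5100 / 18.5 ≈ 1.487
Sk₂ > 0 ⇒ mean > median ⇒ right-skewed (positive skew).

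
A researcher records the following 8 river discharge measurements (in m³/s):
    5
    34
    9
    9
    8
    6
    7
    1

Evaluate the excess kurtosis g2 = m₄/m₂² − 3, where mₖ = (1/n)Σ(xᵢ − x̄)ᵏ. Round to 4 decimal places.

2.4439

x̄ = 9.8750
Σ(xᵢ − x̄)² = 712.8750 ⇒ m₂ = 89.10938
Σ(xᵢ − x̄)⁴ = 345818.3379 ⇒ m₄ = 43227.29224
m₂² = 7940.48071
g2 = m₄/m₂² − 3 = 5.44391 − 3 ≈ 2.4439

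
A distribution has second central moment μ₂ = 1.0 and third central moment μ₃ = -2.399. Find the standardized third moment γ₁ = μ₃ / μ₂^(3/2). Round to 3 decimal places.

-2.399

σ = √μ₂ = √1.0 = 1.00000
σ³ = μ₂^(3/2) = 1.00000
γ₁ = μ₃/σ³ = -2.399 / 1.00000 ≈ -2.399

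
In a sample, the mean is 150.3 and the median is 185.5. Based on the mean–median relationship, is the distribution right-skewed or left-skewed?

mean − median = 150.3 − 185.5 = -35.2
mean < median ⇒ the longer tail is on the left ⇒ left-skewed (negatively skewed).

left-skewed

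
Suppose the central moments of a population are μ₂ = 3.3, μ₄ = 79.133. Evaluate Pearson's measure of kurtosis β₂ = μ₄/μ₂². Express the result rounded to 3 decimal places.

7.267

μ₂² = 3.3² = 10.89000
μ₄/μ₂² = 79.133 / 10.89000 = 7.26657
β₂ ≈ 7.267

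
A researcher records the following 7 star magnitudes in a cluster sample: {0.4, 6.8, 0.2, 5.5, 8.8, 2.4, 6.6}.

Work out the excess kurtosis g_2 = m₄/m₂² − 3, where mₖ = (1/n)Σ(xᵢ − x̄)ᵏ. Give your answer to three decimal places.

x̄ = 4.3857
Σ(xᵢ − x̄)² = 68.8086 ⇒ m₂ = 9.82980
Σ(xᵢ − x̄)⁴ = 1014.1250 ⇒ m₄ = 144.87500
m₂² = 96.62489
g_2 = m₄/m₂² − 3 = 1.49935 − 3 ≈ -1.501

-1.501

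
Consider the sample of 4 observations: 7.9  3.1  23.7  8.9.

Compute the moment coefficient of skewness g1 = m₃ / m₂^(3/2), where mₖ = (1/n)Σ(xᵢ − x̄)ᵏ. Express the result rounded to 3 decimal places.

0.867

x̄ = (7.9 + 3.1 + 23.7 + 8.9) / 4 = 10.9000
deviations (xᵢ − x̄): -3.0000, -7.8000, 12.8000, -2.0000
Σ(xᵢ − x̄)² = 237.6800 ⇒ m₂ = 237.6800/4 = 59.42000
Σ(xᵢ − x̄)³ = 1587.6000 ⇒ m₃ = 1587.6000/4 = 396.90000
m₂^(3/2) = 59.42000^(1.5) = 458.03532
g1 = m₃ / m₂^(3/2) = 396.90000 / 458.03532 ≈ 0.867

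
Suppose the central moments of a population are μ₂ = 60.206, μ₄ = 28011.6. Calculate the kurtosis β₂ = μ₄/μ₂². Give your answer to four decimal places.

μ₂² = 60.206² = 3624.76244
μ₄/μ₂² = 28011.6 / 3624.76244 = 7.72784
β₂ ≈ 7.7278

7.7278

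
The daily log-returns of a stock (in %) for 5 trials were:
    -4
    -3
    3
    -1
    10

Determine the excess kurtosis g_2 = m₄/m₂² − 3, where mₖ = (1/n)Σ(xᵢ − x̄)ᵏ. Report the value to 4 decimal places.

x̄ = 1.0000
Σ(xᵢ − x̄)² = 130.0000 ⇒ m₂ = 26.00000
Σ(xᵢ − x̄)⁴ = 7474.0000 ⇒ m₄ = 1494.80000
m₂² = 676.00000
g_2 = m₄/m₂² − 3 = 2.21124 − 3 ≈ -0.7888

-0.7888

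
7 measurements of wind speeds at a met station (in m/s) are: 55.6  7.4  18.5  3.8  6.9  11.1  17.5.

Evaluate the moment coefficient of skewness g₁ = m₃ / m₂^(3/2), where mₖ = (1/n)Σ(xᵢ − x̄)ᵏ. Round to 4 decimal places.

1.6557

x̄ = (55.6 + 7.4 + 18.5 + 3.8 + 6.9 + 11.1 + 17.5) / 7 = 17.2571
deviations (xᵢ − x̄): 38.3429, -9.8571, 1.2429, -13.4571, -10.3571, -6.1571, 0.2429
Σ(xᵢ − x̄)² = 1895.2171 ⇒ m₂ = 1895.2171/7 = 270.74531
Σ(xᵢ − x̄)³ = 51633.4283 ⇒ m₃ = 51633.4283/7 = 7376.20405
m₂^(3/2) = 270.74531^(1.5) = 4454.93533
g₁ = m₃ / m₂^(3/2) = 7376.20405 / 4454.93533 ≈ 1.6557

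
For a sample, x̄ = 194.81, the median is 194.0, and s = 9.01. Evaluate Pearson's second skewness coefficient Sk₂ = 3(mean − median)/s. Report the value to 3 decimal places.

Sk₂ = 3(194.81 − 194.0) / 9.01 = 3 × 0.8100 / 9.01
    = 2.4300 / 9.01 ≈ 0.270

0.270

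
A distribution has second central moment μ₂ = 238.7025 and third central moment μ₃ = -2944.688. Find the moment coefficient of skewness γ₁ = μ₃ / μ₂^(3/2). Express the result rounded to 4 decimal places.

-0.7985

σ = √μ₂ = √238.7025 = 15.45000
σ³ = μ₂^(3/2) = 3687.95362
γ₁ = μ₃/σ³ = -2944.688 / 3687.95362 ≈ -0.7985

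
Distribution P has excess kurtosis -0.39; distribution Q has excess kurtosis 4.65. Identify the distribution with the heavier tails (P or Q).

Q

Higher excess kurtosis ⇒ heavier tails relative to the normal distribution.
-0.39 vs 4.65: the larger is 4.65, so Q has heavier tails. (Q is leptokurtic — heavier-than-normal tails; the other is platykurtic.)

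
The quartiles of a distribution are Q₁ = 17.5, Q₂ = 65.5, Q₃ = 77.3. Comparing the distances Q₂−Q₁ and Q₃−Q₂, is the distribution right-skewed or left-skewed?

left-skewed

Q₂ − Q₁ = 48.0;  Q₃ − Q₂ = 11.8
Q₂ − Q₁ > Q₃ − Q₂ ⇒ the lower half is more spread out ⇒ left-skewed.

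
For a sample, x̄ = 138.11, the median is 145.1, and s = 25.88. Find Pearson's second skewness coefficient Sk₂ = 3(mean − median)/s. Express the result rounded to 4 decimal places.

Sk₂ = 3(138.11 − 145.1) / 25.88 = 3 × -6.9900 / 25.88
    = -20.9700 / 25.88 ≈ -0.8103

-0.8103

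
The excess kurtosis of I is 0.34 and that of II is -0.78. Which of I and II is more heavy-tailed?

I

Higher excess kurtosis ⇒ heavier tails relative to the normal distribution.
0.34 vs -0.78: the larger is 0.34, so I has heavier tails. (I is leptokurtic — heavier-than-normal tails; the other is platykurtic.)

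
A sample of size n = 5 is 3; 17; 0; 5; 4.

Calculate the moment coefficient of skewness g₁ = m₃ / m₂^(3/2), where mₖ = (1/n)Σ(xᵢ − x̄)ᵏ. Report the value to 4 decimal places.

x̄ = (3 + 17 + 0 + 5 + 4) / 5 = 5.8000
deviations (xᵢ − x̄): -2.8000, 11.2000, -5.8000, -0.8000, -1.8000
Σ(xᵢ − x̄)² = 170.8000 ⇒ m₂ = 170.8000/5 = 34.16000
Σ(xᵢ − x̄)³ = 1181.5200 ⇒ m₃ = 1181.5200/5 = 236.30400
m₂^(3/2) = 34.16000^(1.5) = 199.65344
g₁ = m₃ / m₂^(3/2) = 236.30400 / 199.65344 ≈ 1.1836

1.1836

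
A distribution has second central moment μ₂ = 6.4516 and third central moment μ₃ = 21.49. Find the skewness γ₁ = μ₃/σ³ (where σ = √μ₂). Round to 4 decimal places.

1.3114

σ = √μ₂ = √6.4516 = 2.54000
σ³ = μ₂^(3/2) = 16.38706
γ₁ = μ₃/σ³ = 21.49 / 16.38706 ≈ 1.3114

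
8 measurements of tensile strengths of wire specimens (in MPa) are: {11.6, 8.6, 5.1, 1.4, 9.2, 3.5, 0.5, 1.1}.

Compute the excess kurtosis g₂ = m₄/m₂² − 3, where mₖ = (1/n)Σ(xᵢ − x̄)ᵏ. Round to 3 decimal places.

x̄ = 5.1250
Σ(xᵢ − x̄)² = 124.7150 ⇒ m₂ = 15.58937
Σ(xᵢ − x̄)⁴ = 3098.8505 ⇒ m₄ = 387.35631
m₂² = 243.02861
g₂ = m₄/m₂² − 3 = 1.59387 − 3 ≈ -1.406

-1.406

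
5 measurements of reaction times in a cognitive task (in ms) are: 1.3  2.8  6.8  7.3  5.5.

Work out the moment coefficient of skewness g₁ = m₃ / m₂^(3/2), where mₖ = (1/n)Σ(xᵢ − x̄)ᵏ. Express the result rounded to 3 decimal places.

x̄ = (1.3 + 2.8 + 6.8 + 7.3 + 5.5) / 5 = 4.7400
deviations (xᵢ − x̄): -3.4400, -1.9400, 2.0600, 2.5600, 0.7600
Σ(xᵢ − x̄)² = 26.9720 ⇒ m₂ = 26.9720/5 = 5.39440
Σ(xᵢ − x̄)³ = -22.0510 ⇒ m₃ = -22.0510/5 = -4.41019
m₂^(3/2) = 5.39440^(1.5) = 12.52895
g₁ = m₃ / m₂^(3/2) = -4.41019 / 12.52895 ≈ -0.352

-0.352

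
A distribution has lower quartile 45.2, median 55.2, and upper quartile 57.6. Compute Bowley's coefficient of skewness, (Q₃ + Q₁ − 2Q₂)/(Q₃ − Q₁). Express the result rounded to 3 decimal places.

-0.613

numerator: Q₃ + Q₁ − 2Q₂ = 57.6 + 45.2 − 2×55.2 = -7.6000
denominator: Q₃ − Q₁ = 57.6 − 45.2 = 12.4000
Bowley skewness = -7.6000 / 12.4000 ≈ -0.613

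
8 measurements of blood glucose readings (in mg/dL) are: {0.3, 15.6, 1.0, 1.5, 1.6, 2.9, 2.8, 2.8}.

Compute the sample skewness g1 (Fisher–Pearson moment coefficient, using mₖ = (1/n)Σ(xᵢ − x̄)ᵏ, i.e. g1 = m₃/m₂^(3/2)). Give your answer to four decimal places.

2.1038

x̄ = (0.3 + 15.6 + 1.0 + 1.5 + 1.6 + 2.9 + 2.8 + 2.8) / 8 = 3.5625
deviations (xᵢ − x̄): -3.2625, 12.0375, -2.5625, -2.0625, -1.9625, -0.6625, -0.7625, -0.7625
Σ(xᵢ − x̄)² = 171.8188 ⇒ m₂ = 171.8188/8 = 21.47734
Σ(xᵢ − x̄)³ = 1675.1890 ⇒ m₃ = 1675.1890/8 = 209.39863
m₂^(3/2) = 21.47734^(1.5) = 99.53386
g1 = m₃ / m₂^(3/2) = 209.39863 / 99.53386 ≈ 2.1038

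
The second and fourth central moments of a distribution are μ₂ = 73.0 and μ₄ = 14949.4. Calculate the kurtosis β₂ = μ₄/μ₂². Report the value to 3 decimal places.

μ₂² = 73.0² = 5329.00000
μ₄/μ₂² = 14949.4 / 5329.00000 = 2.80529
β₂ ≈ 2.805

2.805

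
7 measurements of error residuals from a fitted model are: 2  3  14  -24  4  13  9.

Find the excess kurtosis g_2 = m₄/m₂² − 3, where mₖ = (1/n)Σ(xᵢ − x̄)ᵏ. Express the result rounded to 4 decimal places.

x̄ = 3.0000
Σ(xᵢ − x̄)² = 988.0000 ⇒ m₂ = 141.14286
Σ(xᵢ − x̄)⁴ = 557380.0000 ⇒ m₄ = 79625.71429
m₂² = 19921.30612
g_2 = m₄/m₂² − 3 = 3.99701 − 3 ≈ 0.9970

0.9970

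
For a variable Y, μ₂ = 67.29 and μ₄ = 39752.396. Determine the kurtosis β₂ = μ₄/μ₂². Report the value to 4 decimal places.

8.7793

μ₂² = 67.29² = 4527.94410
μ₄/μ₂² = 39752.396 / 4527.94410 = 8.77935
β₂ ≈ 8.7793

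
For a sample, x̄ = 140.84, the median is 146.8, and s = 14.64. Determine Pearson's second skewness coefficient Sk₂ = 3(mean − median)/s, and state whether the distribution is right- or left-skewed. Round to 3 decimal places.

Sk₂ = 3(140.84 − 146.8) / 14.64 = 3 × -5.9600 / 14.64
    = -17.8800 / 14.64 ≈ -1.221
Sk₂ < 0 ⇒ mean < median ⇒ left-skewed (negative skew).

-1.221, left-skewed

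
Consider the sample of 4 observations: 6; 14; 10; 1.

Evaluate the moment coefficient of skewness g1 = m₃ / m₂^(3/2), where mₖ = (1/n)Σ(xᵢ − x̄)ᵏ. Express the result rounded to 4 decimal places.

x̄ = (6 + 14 + 10 + 1) / 4 = 7.7500
deviations (xᵢ − x̄): -1.7500, 6.2500, 2.2500, -6.7500
Σ(xᵢ − x̄)² = 92.7500 ⇒ m₂ = 92.7500/4 = 23.18750
Σ(xᵢ − x̄)³ = -57.3750 ⇒ m₃ = -57.3750/4 = -14.34375
m₂^(3/2) = 23.18750^(1.5) = 111.65570
g1 = m₃ / m₂^(3/2) = -14.34375 / 111.65570 ≈ -0.1285

-0.1285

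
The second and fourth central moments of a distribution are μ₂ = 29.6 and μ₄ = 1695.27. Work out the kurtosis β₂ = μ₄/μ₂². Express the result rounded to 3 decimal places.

1.935

μ₂² = 29.6² = 876.16000
μ₄/μ₂² = 1695.27 / 876.16000 = 1.93489
β₂ ≈ 1.935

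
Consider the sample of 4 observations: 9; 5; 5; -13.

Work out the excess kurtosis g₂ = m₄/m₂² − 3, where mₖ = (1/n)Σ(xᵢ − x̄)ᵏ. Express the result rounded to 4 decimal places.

-0.7483

x̄ = 1.5000
Σ(xᵢ − x̄)² = 291.0000 ⇒ m₂ = 72.75000
Σ(xᵢ − x̄)⁴ = 47669.2500 ⇒ m₄ = 11917.31250
m₂² = 5292.56250
g₂ = m₄/m₂² − 3 = 2.25171 − 3 ≈ -0.7483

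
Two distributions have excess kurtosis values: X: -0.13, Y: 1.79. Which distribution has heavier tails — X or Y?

Higher excess kurtosis ⇒ heavier tails relative to the normal distribution.
-0.13 vs 1.79: the larger is 1.79, so Y has heavier tails. (Y is leptokurtic — heavier-than-normal tails; the other is platykurtic.)

Y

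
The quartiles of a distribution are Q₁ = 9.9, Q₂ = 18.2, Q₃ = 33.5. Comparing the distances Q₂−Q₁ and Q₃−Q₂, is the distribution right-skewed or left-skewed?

right-skewed

Q₂ − Q₁ = 8.3;  Q₃ − Q₂ = 15.3
Q₃ − Q₂ > Q₂ − Q₁ ⇒ the upper half is more spread out ⇒ right-skewed.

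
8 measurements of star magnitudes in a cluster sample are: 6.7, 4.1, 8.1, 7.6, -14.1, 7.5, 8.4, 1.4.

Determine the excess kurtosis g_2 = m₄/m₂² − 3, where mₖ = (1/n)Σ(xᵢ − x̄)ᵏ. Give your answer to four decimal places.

x̄ = 3.7125
Σ(xᵢ − x̄)² = 402.3888 ⇒ m₂ = 50.29859
Σ(xᵢ − x̄)⁴ = 102065.6908 ⇒ m₄ = 12758.21135
m₂² = 2529.94853
g_2 = m₄/m₂² − 3 = 5.04287 − 3 ≈ 2.0429

2.0429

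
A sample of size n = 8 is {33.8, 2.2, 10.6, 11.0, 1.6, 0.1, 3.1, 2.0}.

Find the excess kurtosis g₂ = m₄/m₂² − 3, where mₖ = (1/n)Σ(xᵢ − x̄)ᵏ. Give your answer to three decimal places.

1.651

x̄ = 8.0500
Σ(xᵢ − x̄)² = 878.4000 ⇒ m₂ = 109.80000
Σ(xᵢ − x̄)⁴ = 448606.5140 ⇒ m₄ = 56075.81424
m₂² = 12056.04000
g₂ = m₄/m₂² − 3 = 4.65126 − 3 ≈ 1.651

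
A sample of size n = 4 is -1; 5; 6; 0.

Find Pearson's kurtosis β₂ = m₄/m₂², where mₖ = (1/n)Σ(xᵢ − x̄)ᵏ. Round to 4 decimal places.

1.1052

x̄ = 2.5000
Σ(xᵢ − x̄)² = 37.0000 ⇒ m₂ = 9.25000
Σ(xᵢ − x̄)⁴ = 378.2500 ⇒ m₄ = 94.56250
m₂² = 85.56250
β₂ = m₄/m₂² = 94.56250 / 85.56250 ≈ 1.1052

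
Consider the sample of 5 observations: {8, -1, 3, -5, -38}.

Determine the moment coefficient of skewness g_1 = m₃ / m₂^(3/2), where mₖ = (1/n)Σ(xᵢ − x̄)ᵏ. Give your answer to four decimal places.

-1.2414

x̄ = (8 - 1 + 3 - 5 - 38) / 5 = -6.6000
deviations (xᵢ − x̄): 14.6000, 5.6000, 9.6000, 1.6000, -31.4000
Σ(xᵢ − x̄)² = 1325.2000 ⇒ m₂ = 1325.2000/5 = 265.04000
Σ(xᵢ − x̄)³ = -26782.5600 ⇒ m₃ = -26782.5600/5 = -5356.51200
m₂^(3/2) = 265.04000^(1.5) = 4314.86422
g_1 = m₃ / m₂^(3/2) = -5356.51200 / 4314.86422 ≈ -1.2414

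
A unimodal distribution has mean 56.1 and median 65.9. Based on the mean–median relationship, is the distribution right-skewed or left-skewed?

mean − median = 56.1 − 65.9 = -9.8
mean < median ⇒ the longer tail is on the left ⇒ left-skewed (negatively skewed).

left-skewed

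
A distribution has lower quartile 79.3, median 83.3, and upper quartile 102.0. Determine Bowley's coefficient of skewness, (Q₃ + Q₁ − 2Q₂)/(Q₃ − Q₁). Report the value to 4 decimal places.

0.6476

numerator: Q₃ + Q₁ − 2Q₂ = 102.0 + 79.3 − 2×83.3 = 14.7000
denominator: Q₃ − Q₁ = 102.0 − 79.3 = 22.7000
Bowley skewness = 14.7000 / 22.7000 ≈ 0.6476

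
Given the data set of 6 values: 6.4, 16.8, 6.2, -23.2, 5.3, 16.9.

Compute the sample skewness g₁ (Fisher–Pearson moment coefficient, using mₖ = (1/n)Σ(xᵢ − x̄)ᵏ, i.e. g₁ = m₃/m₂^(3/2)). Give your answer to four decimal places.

-1.2596

x̄ = (6.4 + 16.8 + 6.2 - 23.2 + 5.3 + 16.9) / 6 = 4.7333
deviations (xᵢ − x̄): 1.6667, 12.0667, 1.4667, -27.9333, 0.5667, 12.1667
Σ(xᵢ − x̄)² = 1079.1533 ⇒ m₂ = 1079.1533/6 = 179.85889
Σ(xᵢ − x̄)³ = -18229.6416 ⇒ m₃ = -18229.6416/6 = -3038.27359
m₂^(3/2) = 179.85889^(1.5) = 2412.11417
g₁ = m₃ / m₂^(3/2) = -3038.27359 / 2412.11417 ≈ -1.2596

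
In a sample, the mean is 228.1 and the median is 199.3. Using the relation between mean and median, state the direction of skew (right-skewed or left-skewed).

mean − median = 228.1 − 199.3 = 28.8
mean > median ⇒ the longer tail is on the right ⇒ right-skewed (positively skewed).

right-skewed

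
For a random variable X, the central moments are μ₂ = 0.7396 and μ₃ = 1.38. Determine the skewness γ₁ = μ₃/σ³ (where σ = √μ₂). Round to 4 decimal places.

2.1696

σ = √μ₂ = √0.7396 = 0.86000
σ³ = μ₂^(3/2) = 0.63606
γ₁ = μ₃/σ³ = 1.38 / 0.63606 ≈ 2.1696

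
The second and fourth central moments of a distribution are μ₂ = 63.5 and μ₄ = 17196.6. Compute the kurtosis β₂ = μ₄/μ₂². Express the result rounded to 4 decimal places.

4.2648

μ₂² = 63.5² = 4032.25000
μ₄/μ₂² = 17196.6 / 4032.25000 = 4.26477
β₂ ≈ 4.2648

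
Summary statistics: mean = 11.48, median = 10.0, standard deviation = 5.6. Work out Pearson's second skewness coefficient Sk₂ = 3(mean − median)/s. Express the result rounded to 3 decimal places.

0.793

Sk₂ = 3(11.48 − 10.0) / 5.6 = 3 × 1.4800 / 5.6
    = 4.4400 / 5.6 ≈ 0.793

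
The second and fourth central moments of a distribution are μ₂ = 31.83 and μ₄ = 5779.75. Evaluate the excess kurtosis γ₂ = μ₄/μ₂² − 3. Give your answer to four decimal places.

2.7047

μ₂² = 31.83² = 1013.14890
μ₄/μ₂² = 5779.75 / 1013.14890 = 5.70474
γ₂ = 5.70474 − 3 ≈ 2.7047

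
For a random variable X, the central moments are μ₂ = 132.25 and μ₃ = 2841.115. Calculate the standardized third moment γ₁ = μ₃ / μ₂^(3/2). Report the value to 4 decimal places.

σ = √μ₂ = √132.25 = 11.50000
σ³ = μ₂^(3/2) = 1520.87500
γ₁ = μ₃/σ³ = 2841.115 / 1520.87500 ≈ 1.8681

1.8681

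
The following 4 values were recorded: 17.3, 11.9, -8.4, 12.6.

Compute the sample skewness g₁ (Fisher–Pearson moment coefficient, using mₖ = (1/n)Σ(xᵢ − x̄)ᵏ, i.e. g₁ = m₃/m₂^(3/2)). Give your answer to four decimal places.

x̄ = (17.3 + 11.9 - 8.4 + 12.6) / 4 = 8.3500
deviations (xᵢ − x̄): 8.9500, 3.5500, -16.7500, 4.2500
Σ(xᵢ − x̄)² = 391.3300 ⇒ m₂ = 391.3300/4 = 97.83250
Σ(xᵢ − x̄)³ = -3861.0000 ⇒ m₃ = -3861.0000/4 = -965.25000
m₂^(3/2) = 97.83250^(1.5) = 967.66432
g₁ = m₃ / m₂^(3/2) = -965.25000 / 967.66432 ≈ -0.9975

-0.9975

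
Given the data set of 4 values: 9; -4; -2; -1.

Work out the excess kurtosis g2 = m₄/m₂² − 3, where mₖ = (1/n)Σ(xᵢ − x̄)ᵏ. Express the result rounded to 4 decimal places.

-0.7750

x̄ = 0.5000
Σ(xᵢ − x̄)² = 101.0000 ⇒ m₂ = 25.25000
Σ(xᵢ − x̄)⁴ = 5674.2500 ⇒ m₄ = 1418.56250
m₂² = 637.56250
g2 = m₄/m₂² − 3 = 2.22498 − 3 ≈ -0.7750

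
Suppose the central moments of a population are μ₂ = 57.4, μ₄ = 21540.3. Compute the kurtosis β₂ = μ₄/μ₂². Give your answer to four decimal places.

6.5377

μ₂² = 57.4² = 3294.76000
μ₄/μ₂² = 21540.3 / 3294.76000 = 6.53774
β₂ ≈ 6.5377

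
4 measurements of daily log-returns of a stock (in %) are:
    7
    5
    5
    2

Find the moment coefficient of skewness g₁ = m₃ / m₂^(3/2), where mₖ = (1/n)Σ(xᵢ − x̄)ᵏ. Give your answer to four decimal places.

x̄ = (7 + 5 + 5 + 2) / 4 = 4.7500
deviations (xᵢ − x̄): 2.2500, 0.2500, 0.2500, -2.7500
Σ(xᵢ − x̄)² = 12.7500 ⇒ m₂ = 12.7500/4 = 3.18750
Σ(xᵢ − x̄)³ = -9.3750 ⇒ m₃ = -9.3750/4 = -2.34375
m₂^(3/2) = 3.18750^(1.5) = 5.69083
g₁ = m₃ / m₂^(3/2) = -2.34375 / 5.69083 ≈ -0.4118

-0.4118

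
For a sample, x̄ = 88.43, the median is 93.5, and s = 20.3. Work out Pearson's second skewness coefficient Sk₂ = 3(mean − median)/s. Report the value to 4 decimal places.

Sk₂ = 3(88.43 − 93.5) / 20.3 = 3 × -5.0700 / 20.3
    = -15.2100 / 20.3 ≈ -0.7493

-0.7493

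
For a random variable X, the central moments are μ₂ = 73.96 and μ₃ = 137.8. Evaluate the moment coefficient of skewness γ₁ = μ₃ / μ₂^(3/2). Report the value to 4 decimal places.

σ = √μ₂ = √73.96 = 8.60000
σ³ = μ₂^(3/2) = 636.05600
γ₁ = μ₃/σ³ = 137.8 / 636.05600 ≈ 0.2166

0.2166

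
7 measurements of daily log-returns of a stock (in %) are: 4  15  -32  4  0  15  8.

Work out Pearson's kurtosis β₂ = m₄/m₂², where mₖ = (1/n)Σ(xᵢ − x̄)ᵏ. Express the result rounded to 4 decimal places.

4.1062

x̄ = 2.0000
Σ(xᵢ − x̄)² = 1542.0000 ⇒ m₂ = 220.28571
Σ(xᵢ − x̄)⁴ = 1394802.0000 ⇒ m₄ = 199257.42857
m₂² = 48525.79592
β₂ = m₄/m₂² = 199257.42857 / 48525.79592 ≈ 4.1062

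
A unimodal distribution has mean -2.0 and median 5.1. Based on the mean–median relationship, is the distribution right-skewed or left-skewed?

left-skewed

mean − median = -2.0 − 5.1 = -7.1
mean < median ⇒ the longer tail is on the left ⇒ left-skewed (negatively skewed).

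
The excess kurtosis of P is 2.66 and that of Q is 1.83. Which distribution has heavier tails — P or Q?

Higher excess kurtosis ⇒ heavier tails relative to the normal distribution.
2.66 vs 1.83: the larger is 2.66, so P has heavier tails.

P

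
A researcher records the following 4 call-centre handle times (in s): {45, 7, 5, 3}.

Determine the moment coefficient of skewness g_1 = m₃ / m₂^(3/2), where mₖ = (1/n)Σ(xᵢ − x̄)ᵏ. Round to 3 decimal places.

x̄ = (45 + 7 + 5 + 3) / 4 = 15.0000
deviations (xᵢ − x̄): 30.0000, -8.0000, -10.0000, -12.0000
Σ(xᵢ − x̄)² = 1208.0000 ⇒ m₂ = 1208.0000/4 = 302.00000
Σ(xᵢ − x̄)³ = 23760.0000 ⇒ m₃ = 23760.0000/4 = 5940.00000
m₂^(3/2) = 302.00000^(1.5) = 5248.20045
g_1 = m₃ / m₂^(3/2) = 5940.00000 / 5248.20045 ≈ 1.132

1.132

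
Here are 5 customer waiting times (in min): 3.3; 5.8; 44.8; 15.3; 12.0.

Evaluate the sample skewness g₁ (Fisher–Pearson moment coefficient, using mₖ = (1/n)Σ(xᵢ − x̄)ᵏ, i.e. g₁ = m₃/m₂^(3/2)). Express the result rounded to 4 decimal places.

1.2025

x̄ = (3.3 + 5.8 + 44.8 + 15.3 + 12.0) / 5 = 16.2400
deviations (xᵢ − x̄): -12.9400, -10.4400, 28.5600, -0.9400, -4.2400
Σ(xᵢ − x̄)² = 1110.9720 ⇒ m₂ = 1110.9720/5 = 222.19440
Σ(xᵢ − x̄)³ = 19913.9690 ⇒ m₃ = 19913.9690/5 = 3982.79381
m₂^(3/2) = 222.19440^(1.5) = 3312.07120
g₁ = m₃ / m₂^(3/2) = 3982.79381 / 3312.07120 ≈ 1.2025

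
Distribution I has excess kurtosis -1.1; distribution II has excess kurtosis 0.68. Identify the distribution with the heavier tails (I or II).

Higher excess kurtosis ⇒ heavier tails relative to the normal distribution.
-1.1 vs 0.68: the larger is 0.68, so II has heavier tails. (II is leptokurtic — heavier-than-normal tails; the other is platykurtic.)

II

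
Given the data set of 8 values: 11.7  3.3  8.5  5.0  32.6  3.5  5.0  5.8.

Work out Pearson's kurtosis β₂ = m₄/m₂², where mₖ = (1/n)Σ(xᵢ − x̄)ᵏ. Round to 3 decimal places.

x̄ = 9.4250
Σ(xᵢ − x̄)² = 668.0350 ⇒ m₂ = 83.50438
Σ(xᵢ − x̄)⁴ = 292062.4217 ⇒ m₄ = 36507.80272
m₂² = 6972.98064
β₂ = m₄/m₂² = 36507.80272 / 6972.98064 ≈ 5.236

5.236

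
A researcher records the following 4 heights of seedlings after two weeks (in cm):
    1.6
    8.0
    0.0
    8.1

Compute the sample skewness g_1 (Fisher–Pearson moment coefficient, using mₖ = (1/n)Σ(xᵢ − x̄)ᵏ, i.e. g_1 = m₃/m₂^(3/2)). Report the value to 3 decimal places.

x̄ = (1.6 + 8.0 + 0.0 + 8.1) / 4 = 4.4250
deviations (xᵢ − x̄): -2.8250, 3.5750, -4.4250, 3.6750
Σ(xᵢ − x̄)² = 53.8475 ⇒ m₂ = 53.8475/4 = 13.46188
Σ(xᵢ − x̄)³ = -13.8656 ⇒ m₃ = -13.8656/4 = -3.46641
m₂^(3/2) = 13.46188^(1.5) = 49.39220
g_1 = m₃ / m₂^(3/2) = -3.46641 / 49.39220 ≈ -0.070

-0.070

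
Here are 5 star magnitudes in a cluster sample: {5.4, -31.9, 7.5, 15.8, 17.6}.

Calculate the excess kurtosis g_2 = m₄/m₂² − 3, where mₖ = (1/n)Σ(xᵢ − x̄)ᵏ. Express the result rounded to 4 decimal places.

-0.0722

x̄ = 2.8800
Σ(xᵢ − x̄)² = 1620.9480 ⇒ m₂ = 324.18960
Σ(xᵢ − x̄)⁴ = 1538559.1147 ⇒ m₄ = 307711.82293
m₂² = 105098.89675
g_2 = m₄/m₂² − 3 = 2.92783 − 3 ≈ -0.0722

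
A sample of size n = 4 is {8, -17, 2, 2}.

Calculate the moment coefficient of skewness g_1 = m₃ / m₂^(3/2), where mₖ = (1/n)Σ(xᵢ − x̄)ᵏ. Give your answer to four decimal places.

x̄ = (8 - 17 + 2 + 2) / 4 = -1.2500
deviations (xᵢ − x̄): 9.2500, -15.7500, 3.2500, 3.2500
Σ(xᵢ − x̄)² = 354.7500 ⇒ m₂ = 354.7500/4 = 88.68750
Σ(xᵢ − x̄)³ = -3046.8750 ⇒ m₃ = -3046.8750/4 = -761.71875
m₂^(3/2) = 88.68750^(1.5) = 835.20603
g_1 = m₃ / m₂^(3/2) = -761.71875 / 835.20603 ≈ -0.9120

-0.9120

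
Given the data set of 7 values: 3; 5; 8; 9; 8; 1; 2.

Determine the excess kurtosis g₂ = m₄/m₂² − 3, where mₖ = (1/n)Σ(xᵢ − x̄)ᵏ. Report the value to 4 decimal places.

x̄ = 5.1429
Σ(xᵢ − x̄)² = 62.8571 ⇒ m₂ = 8.97959
Σ(xᵢ − x̄)⁴ = 767.8484 ⇒ m₄ = 109.69263
m₂² = 80.63307
g₂ = m₄/m₂² − 3 = 1.36039 − 3 ≈ -1.6396

-1.6396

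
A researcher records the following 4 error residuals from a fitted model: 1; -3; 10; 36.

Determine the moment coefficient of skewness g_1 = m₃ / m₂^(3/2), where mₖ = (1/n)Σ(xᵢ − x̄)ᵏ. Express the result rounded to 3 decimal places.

0.849

x̄ = (1 - 3 + 10 + 36) / 4 = 11.0000
deviations (xᵢ − x̄): -10.0000, -14.0000, -1.0000, 25.0000
Σ(xᵢ − x̄)² = 922.0000 ⇒ m₂ = 922.0000/4 = 230.50000
Σ(xᵢ − x̄)³ = 11880.0000 ⇒ m₃ = 11880.0000/4 = 2970.00000
m₂^(3/2) = 230.50000^(1.5) = 3499.50320
g_1 = m₃ / m₂^(3/2) = 2970.00000 / 3499.50320 ≈ 0.849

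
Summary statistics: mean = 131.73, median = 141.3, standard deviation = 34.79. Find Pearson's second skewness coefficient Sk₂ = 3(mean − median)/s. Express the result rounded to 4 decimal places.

Sk₂ = 3(131.73 − 141.3) / 34.79 = 3 × -9.5700 / 34.79
    = -28.7100 / 34.79 ≈ -0.8252

-0.8252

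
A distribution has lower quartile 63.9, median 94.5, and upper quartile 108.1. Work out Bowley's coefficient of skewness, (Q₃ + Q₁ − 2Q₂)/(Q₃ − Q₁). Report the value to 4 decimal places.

-0.3846

numerator: Q₃ + Q₁ − 2Q₂ = 108.1 + 63.9 − 2×94.5 = -17.0000
denominator: Q₃ − Q₁ = 108.1 − 63.9 = 44.2000
Bowley skewness = -17.0000 / 44.2000 ≈ -0.3846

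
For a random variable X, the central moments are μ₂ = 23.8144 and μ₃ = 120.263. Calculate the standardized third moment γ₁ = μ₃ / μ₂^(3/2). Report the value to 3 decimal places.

σ = √μ₂ = √23.8144 = 4.88000
σ³ = μ₂^(3/2) = 116.21427
γ₁ = μ₃/σ³ = 120.263 / 116.21427 ≈ 1.035

1.035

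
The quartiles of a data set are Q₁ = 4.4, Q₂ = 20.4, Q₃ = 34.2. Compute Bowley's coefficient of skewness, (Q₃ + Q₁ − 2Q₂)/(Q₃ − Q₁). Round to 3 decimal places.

-0.074

numerator: Q₃ + Q₁ − 2Q₂ = 34.2 + 4.4 − 2×20.4 = -2.2000
denominator: Q₃ − Q₁ = 34.2 − 4.4 = 29.8000
Bowley skewness = -2.2000 / 29.8000 ≈ -0.074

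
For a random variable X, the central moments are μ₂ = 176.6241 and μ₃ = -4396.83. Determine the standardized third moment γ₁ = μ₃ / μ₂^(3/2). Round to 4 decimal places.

σ = √μ₂ = √176.6241 = 13.29000
σ³ = μ₂^(3/2) = 2347.33429
γ₁ = μ₃/σ³ = -4396.83 / 2347.33429 ≈ -1.8731

-1.8731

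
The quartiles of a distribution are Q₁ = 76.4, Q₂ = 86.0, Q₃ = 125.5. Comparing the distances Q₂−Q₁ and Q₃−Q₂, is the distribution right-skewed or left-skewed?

Q₂ − Q₁ = 9.6;  Q₃ − Q₂ = 39.5
Q₃ − Q₂ > Q₂ − Q₁ ⇒ the upper half is more spread out ⇒ right-skewed.

right-skewed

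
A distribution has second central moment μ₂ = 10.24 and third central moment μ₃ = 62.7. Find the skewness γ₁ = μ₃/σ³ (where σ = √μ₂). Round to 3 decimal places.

1.913

σ = √μ₂ = √10.24 = 3.20000
σ³ = μ₂^(3/2) = 32.76800
γ₁ = μ₃/σ³ = 62.7 / 32.76800 ≈ 1.913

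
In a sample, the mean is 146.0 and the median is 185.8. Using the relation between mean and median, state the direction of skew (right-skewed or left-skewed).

mean − median = 146.0 − 185.8 = -39.8
mean < median ⇒ the longer tail is on the left ⇒ left-skewed (negatively skewed).

left-skewed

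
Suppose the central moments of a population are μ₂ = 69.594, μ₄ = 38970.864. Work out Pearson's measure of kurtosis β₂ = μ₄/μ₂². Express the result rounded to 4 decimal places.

8.0463

μ₂² = 69.594² = 4843.32484
μ₄/μ₂² = 38970.864 / 4843.32484 = 8.04630
β₂ ≈ 8.0463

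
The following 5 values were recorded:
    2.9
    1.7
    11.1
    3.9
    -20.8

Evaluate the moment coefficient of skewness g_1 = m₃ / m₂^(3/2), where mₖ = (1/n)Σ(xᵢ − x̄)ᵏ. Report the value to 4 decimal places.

-1.1343

x̄ = (2.9 + 1.7 + 11.1 + 3.9 - 20.8) / 5 = -0.2400
deviations (xᵢ − x̄): 3.1400, 1.9400, 11.3400, 4.1400, -20.5600
Σ(xᵢ − x̄)² = 582.0720 ⇒ m₂ = 582.0720/5 = 116.41440
Σ(xᵢ − x̄)³ = -7123.4990 ⇒ m₃ = -7123.4990/5 = -1424.69981
m₂^(3/2) = 116.41440^(1.5) = 1256.05905
g_1 = m₃ / m₂^(3/2) = -1424.69981 / 1256.05905 ≈ -1.1343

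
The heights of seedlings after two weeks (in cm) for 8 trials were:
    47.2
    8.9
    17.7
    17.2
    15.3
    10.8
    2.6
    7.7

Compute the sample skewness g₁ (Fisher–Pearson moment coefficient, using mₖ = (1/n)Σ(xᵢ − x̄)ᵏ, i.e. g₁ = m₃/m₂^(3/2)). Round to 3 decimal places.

x̄ = (47.2 + 8.9 + 17.7 + 17.2 + 15.3 + 10.8 + 2.6 + 7.7) / 8 = 15.9250
deviations (xᵢ − x̄): 31.2750, -7.0250, 1.7750, 1.2750, -0.6250, -5.1250, -13.3250, -8.2250
Σ(xᵢ − x̄)² = 1304.1150 ⇒ m₂ = 1304.1150/8 = 163.01438
Σ(xᵢ − x̄)³ = 27194.6453 ⇒ m₃ = 27194.6453/8 = 3399.33066
m₂^(3/2) = 163.01438^(1.5) = 2081.31999
g₁ = m₃ / m₂^(3/2) = 3399.33066 / 2081.31999 ≈ 1.633

1.633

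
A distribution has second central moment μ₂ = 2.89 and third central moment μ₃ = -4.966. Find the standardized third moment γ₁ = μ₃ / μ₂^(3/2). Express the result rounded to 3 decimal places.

-1.011

σ = √μ₂ = √2.89 = 1.70000
σ³ = μ₂^(3/2) = 4.91300
γ₁ = μ₃/σ³ = -4.966 / 4.91300 ≈ -1.011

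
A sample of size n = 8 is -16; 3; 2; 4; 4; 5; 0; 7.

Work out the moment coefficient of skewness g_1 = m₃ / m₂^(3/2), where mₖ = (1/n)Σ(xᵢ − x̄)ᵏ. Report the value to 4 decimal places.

-1.9105

x̄ = (-16 + 3 + 2 + 4 + 4 + 5 + 0 + 7) / 8 = 1.1250
deviations (xᵢ − x̄): -17.1250, 1.8750, 0.8750, 2.8750, 2.8750, 3.8750, -1.1250, 5.8750
Σ(xᵢ − x̄)² = 364.8750 ⇒ m₂ = 364.8750/8 = 45.60938
Σ(xᵢ − x̄)³ = -4707.8438 ⇒ m₃ = -4707.8438/8 = -588.48047
m₂^(3/2) = 45.60938^(1.5) = 308.02161
g_1 = m₃ / m₂^(3/2) = -588.48047 / 308.02161 ≈ -1.9105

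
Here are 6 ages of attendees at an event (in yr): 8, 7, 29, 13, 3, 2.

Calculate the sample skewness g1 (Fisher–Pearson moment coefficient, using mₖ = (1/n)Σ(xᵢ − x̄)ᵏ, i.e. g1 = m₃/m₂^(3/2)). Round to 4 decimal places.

x̄ = (8 + 7 + 29 + 13 + 3 + 2) / 6 = 10.3333
deviations (xᵢ − x̄): -2.3333, -3.3333, 18.6667, 2.6667, -7.3333, -8.3333
Σ(xᵢ − x̄)² = 495.3333 ⇒ m₂ = 495.3333/6 = 82.55556
Σ(xᵢ − x̄)³ = 5500.4444 ⇒ m₃ = 5500.4444/6 = 916.74074
m₂^(3/2) = 82.55556^(1.5) = 750.10050
g1 = m₃ / m₂^(3/2) = 916.74074 / 750.10050 ≈ 1.2222

1.2222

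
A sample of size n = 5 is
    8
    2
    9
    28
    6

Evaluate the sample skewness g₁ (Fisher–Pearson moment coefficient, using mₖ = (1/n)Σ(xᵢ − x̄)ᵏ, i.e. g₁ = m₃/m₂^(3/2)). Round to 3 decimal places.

x̄ = (8 + 2 + 9 + 28 + 6) / 5 = 10.6000
deviations (xᵢ − x̄): -2.6000, -8.6000, -1.6000, 17.4000, -4.6000
Σ(xᵢ − x̄)² = 407.2000 ⇒ m₂ = 407.2000/5 = 81.44000
Σ(xᵢ − x̄)³ = 4512.9600 ⇒ m₃ = 4512.9600/5 = 902.59200
m₂^(3/2) = 81.44000^(1.5) = 734.94806
g₁ = m₃ / m₂^(3/2) = 902.59200 / 734.94806 ≈ 1.228

1.228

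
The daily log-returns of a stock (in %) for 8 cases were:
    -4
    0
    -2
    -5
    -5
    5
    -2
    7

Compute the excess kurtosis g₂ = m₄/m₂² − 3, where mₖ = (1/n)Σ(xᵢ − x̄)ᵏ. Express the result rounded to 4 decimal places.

x̄ = -0.7500
Σ(xᵢ − x̄)² = 143.5000 ⇒ m₂ = 17.93750
Σ(xᵢ − x̄)⁴ = 5469.9063 ⇒ m₄ = 683.73828
m₂² = 321.75391
g₂ = m₄/m₂² − 3 = 2.12503 − 3 ≈ -0.8750

-0.8750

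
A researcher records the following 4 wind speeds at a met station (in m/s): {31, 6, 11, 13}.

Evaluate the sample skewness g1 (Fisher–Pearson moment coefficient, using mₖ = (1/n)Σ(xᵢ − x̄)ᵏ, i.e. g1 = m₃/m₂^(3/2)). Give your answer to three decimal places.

0.899

x̄ = (31 + 6 + 11 + 13) / 4 = 15.2500
deviations (xᵢ − x̄): 15.7500, -9.2500, -4.2500, -2.2500
Σ(xᵢ − x̄)² = 356.7500 ⇒ m₂ = 356.7500/4 = 89.18750
Σ(xᵢ − x̄)³ = 3027.3750 ⇒ m₃ = 3027.3750/4 = 756.84375
m₂^(3/2) = 89.18750^(1.5) = 842.27902
g1 = m₃ / m₂^(3/2) = 756.84375 / 842.27902 ≈ 0.899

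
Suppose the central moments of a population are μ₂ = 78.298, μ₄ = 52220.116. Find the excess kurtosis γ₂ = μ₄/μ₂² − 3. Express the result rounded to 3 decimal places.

μ₂² = 78.298² = 6130.57680
μ₄/μ₂² = 52220.116 / 6130.57680 = 8.51798
γ₂ = 8.51798 − 3 ≈ 5.518

5.518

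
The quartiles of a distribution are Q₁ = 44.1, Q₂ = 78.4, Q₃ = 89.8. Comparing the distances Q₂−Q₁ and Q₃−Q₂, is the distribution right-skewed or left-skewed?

Q₂ − Q₁ = 34.3;  Q₃ − Q₂ = 11.4
Q₂ − Q₁ > Q₃ − Q₂ ⇒ the lower half is more spread out ⇒ left-skewed.

left-skewed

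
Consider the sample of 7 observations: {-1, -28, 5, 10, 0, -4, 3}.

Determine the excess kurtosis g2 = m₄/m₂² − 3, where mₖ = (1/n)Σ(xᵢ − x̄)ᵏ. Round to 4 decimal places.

1.0540

x̄ = -2.1429
Σ(xᵢ − x̄)² = 902.8571 ⇒ m₂ = 128.97959
Σ(xᵢ − x̄)⁴ = 472093.5627 ⇒ m₄ = 67441.93753
m₂² = 16635.73511
g2 = m₄/m₂² − 3 = 4.05404 − 3 ≈ 1.0540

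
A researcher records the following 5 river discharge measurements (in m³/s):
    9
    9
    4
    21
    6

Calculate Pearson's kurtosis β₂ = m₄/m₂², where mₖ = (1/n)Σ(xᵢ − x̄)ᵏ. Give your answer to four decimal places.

x̄ = 9.8000
Σ(xᵢ − x̄)² = 174.8000 ⇒ m₂ = 34.96000
Σ(xᵢ − x̄)⁴ = 17076.1760 ⇒ m₄ = 3415.23520
m₂² = 1222.20160
β₂ = m₄/m₂² = 3415.23520 / 1222.20160 ≈ 2.7943

2.7943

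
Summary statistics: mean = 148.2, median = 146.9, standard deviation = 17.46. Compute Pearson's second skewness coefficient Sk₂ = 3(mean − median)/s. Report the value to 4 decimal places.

0.2234

Sk₂ = 3(148.2 − 146.9) / 17.46 = 3 × 1.3000 / 17.46
    = 3.9000 / 17.46 ≈ 0.2234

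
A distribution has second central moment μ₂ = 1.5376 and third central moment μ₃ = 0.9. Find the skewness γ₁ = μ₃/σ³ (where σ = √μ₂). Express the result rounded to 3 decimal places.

σ = √μ₂ = √1.5376 = 1.24000
σ³ = μ₂^(3/2) = 1.90662
γ₁ = μ₃/σ³ = 0.9 / 1.90662 ≈ 0.472

0.472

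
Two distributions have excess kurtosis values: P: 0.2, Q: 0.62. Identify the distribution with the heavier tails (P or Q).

Higher excess kurtosis ⇒ heavier tails relative to the normal distribution.
0.2 vs 0.62: the larger is 0.62, so Q has heavier tails.

Q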